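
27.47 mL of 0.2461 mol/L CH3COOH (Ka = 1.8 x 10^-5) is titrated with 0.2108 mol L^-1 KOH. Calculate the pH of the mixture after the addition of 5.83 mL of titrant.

4.09

Initial n(CH3COOH) = 0.2461 x 0.02747 = 0.006760 mol.
n(KOH) added = 0.2108 x 0.005830 = 0.001229 mol, converting that many moles of CH3COOH to CH3COO-.
Remaining n(CH3COOH) = 0.005531 mol; n(CH3COO-) = 0.001229 mol.
By Henderson-Hasselbalch, pH = pKa + log([A^-]/[HA]) = 4.74 + log(0.001229/0.005531) = 4.74 + (-0.65) = 4.09.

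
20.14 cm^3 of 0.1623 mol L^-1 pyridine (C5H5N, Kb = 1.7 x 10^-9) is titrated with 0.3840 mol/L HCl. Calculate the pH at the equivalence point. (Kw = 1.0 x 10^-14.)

3.09

n(C5H5N) = 0.1623 x 0.02014 = 0.003269 mol; V(HCl) at equivalence = 0.003269/0.3840 = 0.008512 L.
At equivalence the base is fully converted to C5H5NH+; total volume = 0.02865 L, so [C5H5NH+] = 0.003269/0.02865 = 0.1141 M.
Ka(C5H5NH+) = Kw/Kb = 1.0e-14 / 1.7 x 10^-9 = 5.88e-6.
[H^+] = sqrt(Ka x [C5H5NH+]) = sqrt(5.88e-6 x 0.1141) = 0.000819 M.
pH = -log(0.000819) = 3.09.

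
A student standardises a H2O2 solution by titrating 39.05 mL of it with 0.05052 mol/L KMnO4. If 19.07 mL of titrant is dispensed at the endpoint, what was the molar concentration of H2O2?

0.0617 M

n(KMnO4) = 0.05052 x 0.01907 = 0.0009634 mol.
From the balanced equation, 2 mol KMnO4 reacts with 5 mol H2O2, so n(H2O2) = 0.0009634 x 5/2 = 0.002409 mol.
[H2O2] = 0.002409 / 0.03905 L = 0.0617 M.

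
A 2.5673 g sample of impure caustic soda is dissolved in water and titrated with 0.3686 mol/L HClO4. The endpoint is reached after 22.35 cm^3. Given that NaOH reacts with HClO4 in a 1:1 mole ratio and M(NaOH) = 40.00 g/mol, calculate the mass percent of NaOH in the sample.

12.8%

n(HClO4) = 0.3686 x 0.02235 = 0.008238 mol.
n(NaOH) = 0.008238 / 1 = 0.008238 mol.
mass of NaOH = 0.008238 x 40.00 = 0.3295 g.
% purity = 0.3295 / 2.5673 x 100 = 12.8%.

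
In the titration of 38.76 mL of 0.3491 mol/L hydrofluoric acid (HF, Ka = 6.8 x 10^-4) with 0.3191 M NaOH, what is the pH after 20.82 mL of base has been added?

3.15

Initial n(HF) = 0.3491 x 0.03876 = 0.01353 mol.
n(NaOH) added = 0.3191 x 0.02082 = 0.006644 mol, converting that many moles of HF to F-.
Remaining n(HF) = 0.006887 mol; n(F-) = 0.006644 mol.
By Henderson-Hasselbalch, pH = pKa + log([A^-]/[HA]) = 3.17 + log(0.006644/0.006887) = 3.17 + (-0.02) = 3.15.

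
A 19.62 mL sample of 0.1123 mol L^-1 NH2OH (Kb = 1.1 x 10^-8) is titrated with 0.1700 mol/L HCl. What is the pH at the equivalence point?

n(NH2OH) = 0.1123 x 0.01962 = 0.002203 mol; V(HCl) at equivalence = 0.002203/0.1700 = 0.01296 L.
At equivalence the base is fully converted to NH3OH+; total volume = 0.03258 L, so [NH3OH+] = 0.002203/0.03258 = 0.06763 M.
Ka(NH3OH+) = Kw/Kb = 1.0e-14 / 1.1 x 10^-8 = 9.09e-7.
[H^+] = sqrt(Ka x [NH3OH+]) = sqrt(9.09e-7 x 0.06763) = 0.000248 M.
pH = -log(0.000248) = 3.61.

3.61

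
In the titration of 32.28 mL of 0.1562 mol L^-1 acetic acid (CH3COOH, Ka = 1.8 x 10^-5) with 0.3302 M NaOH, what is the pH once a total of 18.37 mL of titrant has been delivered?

12.31

n(acid) = 0.1562 x 0.03228 = 0.005042 mol; n(NaOH) added = 0.3302 x 0.01837 = 0.006066 mol.
Base is in excess by 0.006066 - 0.005042 = 0.001024 mol in a total volume of 0.05065 L.
[OH^-] = 0.001024/0.05065 = 0.02021 M, so pOH = 1.69 and pH = 14.00 - 1.69 = 12.31.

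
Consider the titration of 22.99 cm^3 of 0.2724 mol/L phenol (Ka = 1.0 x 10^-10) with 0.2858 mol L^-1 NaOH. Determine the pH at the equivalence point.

n(C6H5OH) = 0.2724 x 0.02299 = 0.006262 mol; V(NaOH) at equivalence = 0.006262/0.2858 = 0.02191 L.
At equivalence all the acid is converted to C6H5O-; total volume = 0.02299 + 0.02191 = 0.04490 L, so [C6H5O-] = 0.006262/0.04490 = 0.1395 M.
Kb = Kw/Ka = 1.0e-14 / 1.0 x 10^-10 = 0.000100.
[OH^-] = sqrt(Kb x [C6H5O-]) = sqrt(0.000100 x 0.1395) = 0.00373 M.
pOH = 2.43, so pH = 14.00 - 2.43 = 11.57.

11.57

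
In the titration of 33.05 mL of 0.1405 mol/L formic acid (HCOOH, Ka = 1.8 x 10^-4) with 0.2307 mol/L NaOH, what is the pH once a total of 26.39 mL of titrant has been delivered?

12.39

n(acid) = 0.1405 x 0.03305 = 0.004644 mol; n(NaOH) added = 0.2307 x 0.02639 = 0.006088 mol.
Base is in excess by 0.006088 - 0.004644 = 0.001445 mol in a total volume of 0.05944 L.
[OH^-] = 0.001445/0.05944 = 0.02430 M, so pOH = 1.61 and pH = 14.00 - 1.61 = 12.39.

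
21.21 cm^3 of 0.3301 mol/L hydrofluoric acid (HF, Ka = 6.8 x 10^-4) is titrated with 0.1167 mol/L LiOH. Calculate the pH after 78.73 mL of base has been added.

n(acid) = 0.3301 x 0.02121 = 0.007001 mol; n(LiOH) added = 0.1167 x 0.07873 = 0.009188 mol.
Base is in excess by 0.009188 - 0.007001 = 0.002186 mol in a total volume of 0.09994 L.
[OH^-] = 0.002186/0.09994 = 0.02188 M, so pOH = 1.66 and pH = 14.00 - 1.66 = 12.34.

12.34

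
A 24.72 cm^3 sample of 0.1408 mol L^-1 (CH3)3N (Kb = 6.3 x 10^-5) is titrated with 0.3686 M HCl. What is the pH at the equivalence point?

n((CH3)3N) = 0.1408 x 0.02472 = 0.003481 mol; V(HCl) at equivalence = 0.003481/0.3686 = 0.009443 L.
At equivalence the base is fully converted to (CH3)3NH+; total volume = 0.03416 L, so [(CH3)3NH+] = 0.003481/0.03416 = 0.1019 M.
Ka((CH3)3NH+) = Kw/Kb = 1.0e-14 / 6.3 x 10^-5 = 1.59e-10.
[H^+] = sqrt(Ka x [(CH3)3NH+]) = sqrt(1.59e-10 x 0.1019) = 4.02e-6 M.
pH = -log(4.02e-6) = 5.40.

5.40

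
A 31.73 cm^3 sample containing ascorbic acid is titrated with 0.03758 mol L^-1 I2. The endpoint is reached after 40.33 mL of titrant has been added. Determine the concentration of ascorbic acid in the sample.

n(I2) = 0.03758 x 0.04033 = 0.001516 mol.
From the balanced equation, 1 mol I2 reacts with 1 mol ascorbic acid, so n(ascorbic acid) = 0.001516 x 1/1 = 0.001516 mol.
[ascorbic acid] = 0.001516 / 0.03173 L = 0.0478 M.

0.0478 M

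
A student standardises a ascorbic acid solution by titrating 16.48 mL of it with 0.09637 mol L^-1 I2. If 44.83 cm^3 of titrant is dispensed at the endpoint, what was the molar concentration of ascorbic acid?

n(I2) = 0.09637 x 0.04483 = 0.004320 mol.
From the balanced equation, 1 mol I2 reacts with 1 mol ascorbic acid, so n(ascorbic acid) = 0.004320 x 1/1 = 0.004320 mol.
[ascorbic acid] = 0.004320 / 0.01648 L = 0.262 M.

0.262 M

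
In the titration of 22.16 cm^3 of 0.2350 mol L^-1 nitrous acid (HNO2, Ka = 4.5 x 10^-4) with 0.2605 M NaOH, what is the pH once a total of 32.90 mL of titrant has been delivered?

12.79

n(acid) = 0.2350 x 0.02216 = 0.005208 mol; n(NaOH) added = 0.2605 x 0.03290 = 0.008570 mol.
Base is in excess by 0.008570 - 0.005208 = 0.003363 mol in a total volume of 0.05506 L.
[OH^-] = 0.003363/0.05506 = 0.06108 M, so pOH = 1.21 and pH = 14.00 - 1.21 = 12.79.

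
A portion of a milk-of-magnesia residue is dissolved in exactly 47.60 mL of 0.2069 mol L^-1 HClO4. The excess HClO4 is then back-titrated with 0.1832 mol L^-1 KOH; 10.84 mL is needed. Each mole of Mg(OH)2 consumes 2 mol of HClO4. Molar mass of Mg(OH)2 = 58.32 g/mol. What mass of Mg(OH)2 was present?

0.229 g

Total n(HClO4) added = 0.2069 x 0.04760 = 0.009848 mol.
n(KOH) used = 0.1832 x 0.01084 = 0.001986 mol, which equals the excess n(HClO4).
So n(HClO4) consumed by the sample = 0.009848 - 0.001986 = 0.007863 mol.
n(Mg(OH)2) = 0.007863 / 2 = 0.003931 mol.
mass = 0.003931 mol x 58.32 g/mol = 0.229 g.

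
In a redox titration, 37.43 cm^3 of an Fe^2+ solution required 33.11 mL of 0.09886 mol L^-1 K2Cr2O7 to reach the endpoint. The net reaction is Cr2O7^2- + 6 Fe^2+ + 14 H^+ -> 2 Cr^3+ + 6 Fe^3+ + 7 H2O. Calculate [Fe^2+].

0.525 M

n(K2Cr2O7) = 0.09886 x 0.03311 = 0.003273 mol.
From the balanced equation, 1 mol K2Cr2O7 reacts with 6 mol Fe^2+, so n(Fe^2+) = 0.003273 x 6/1 = 0.01964 mol.
[Fe^2+] = 0.01964 / 0.03743 L = 0.525 M.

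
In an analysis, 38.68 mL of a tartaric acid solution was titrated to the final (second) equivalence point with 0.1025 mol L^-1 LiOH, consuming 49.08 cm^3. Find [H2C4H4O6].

0.0650 M

n(LiOH) = 0.1025 x 0.04908 = 0.005031 mol.
At the final (second) equivalence point, 2 mol OH^- react per mol H2C4H4O6, so n(H2C4H4O6) = 0.005031 / 2 = 0.002515 mol.
[H2C4H4O6] = 0.002515 / 0.03868 L = 0.0650 M.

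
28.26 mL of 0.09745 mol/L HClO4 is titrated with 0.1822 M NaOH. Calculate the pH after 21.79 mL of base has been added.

n(acid) = 0.09745 x 0.02826 = 0.002754 mol; n(NaOH) added = 0.1822 x 0.02179 = 0.003970 mol.
Base is in excess by 0.003970 - 0.002754 = 0.001216 mol in a total volume of 0.05005 L.
[OH^-] = 0.001216/0.05005 = 0.02430 M, so pOH = 1.61 and pH = 14.00 - 1.61 = 12.39.

12.39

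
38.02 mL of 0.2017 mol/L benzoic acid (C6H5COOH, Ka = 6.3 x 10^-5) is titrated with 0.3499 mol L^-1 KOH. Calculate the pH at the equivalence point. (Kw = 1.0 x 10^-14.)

n(C6H5COOH) = 0.2017 x 0.03802 = 0.007669 mol; V(KOH) at equivalence = 0.007669/0.3499 = 0.02192 L.
At equivalence all the acid is converted to C6H5COO-; total volume = 0.03802 + 0.02192 = 0.05994 L, so [C6H5COO-] = 0.007669/0.05994 = 0.1279 M.
Kb = Kw/Ka = 1.0e-14 / 6.3 x 10^-5 = 1.59e-10.
[OH^-] = sqrt(Kb x [C6H5COO-]) = sqrt(1.59e-10 x 0.1279) = 4.51e-6 M.
pOH = 5.35, so pH = 14.00 - 5.35 = 8.65.

8.65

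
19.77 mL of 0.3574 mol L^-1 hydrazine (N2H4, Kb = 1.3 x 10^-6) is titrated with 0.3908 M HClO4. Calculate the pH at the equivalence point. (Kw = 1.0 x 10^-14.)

n(N2H4) = 0.3574 x 0.01977 = 0.007066 mol; V(HClO4) at equivalence = 0.007066/0.3908 = 0.01808 L.
At equivalence the base is fully converted to N2H5+; total volume = 0.03785 L, so [N2H5+] = 0.007066/0.03785 = 0.1867 M.
Ka(N2H5+) = Kw/Kb = 1.0e-14 / 1.3 x 10^-6 = 7.69e-9.
[H^+] = sqrt(Ka x [N2H5+]) = sqrt(7.69e-9 x 0.1867) = 3.79e-5 M.
pH = -log(3.79e-5) = 4.42.

4.42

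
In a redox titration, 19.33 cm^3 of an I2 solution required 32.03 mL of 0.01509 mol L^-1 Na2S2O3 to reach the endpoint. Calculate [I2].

0.0125 M

n(Na2S2O3) = 0.01509 x 0.03203 = 0.0004833 mol.
From the balanced equation, 2 mol Na2S2O3 reacts with 1 mol I2, so n(I2) = 0.0004833 x 1/2 = 0.0002417 mol.
[I2] = 0.0002417 / 0.01933 L = 0.0125 M.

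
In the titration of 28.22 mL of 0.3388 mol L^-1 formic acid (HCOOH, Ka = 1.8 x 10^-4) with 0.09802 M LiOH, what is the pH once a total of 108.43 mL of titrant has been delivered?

11.89

n(acid) = 0.3388 x 0.02822 = 0.009561 mol; n(LiOH) added = 0.09802 x 0.1084 = 0.01063 mol.
Base is in excess by 0.01063 - 0.009561 = 0.001067 mol in a total volume of 0.1366 L.
[OH^-] = 0.001067/0.1366 = 0.007811 M, so pOH = 2.11 and pH = 14.00 - 2.11 = 11.89.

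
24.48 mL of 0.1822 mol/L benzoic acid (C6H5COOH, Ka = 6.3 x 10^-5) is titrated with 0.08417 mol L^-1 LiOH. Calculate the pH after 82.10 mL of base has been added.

n(acid) = 0.1822 x 0.02448 = 0.004460 mol; n(LiOH) added = 0.08417 x 0.08210 = 0.006910 mol.
Base is in excess by 0.006910 - 0.004460 = 0.002450 mol in a total volume of 0.1066 L.
[OH^-] = 0.002450/0.1066 = 0.02299 M, so pOH = 1.64 and pH = 14.00 - 1.64 = 12.36.

12.36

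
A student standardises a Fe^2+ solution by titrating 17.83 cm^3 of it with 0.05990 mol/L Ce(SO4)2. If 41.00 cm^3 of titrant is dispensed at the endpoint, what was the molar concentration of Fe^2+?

n(Ce(SO4)2) = 0.05990 x 0.04100 = 0.002456 mol.
From the balanced equation, 1 mol Ce(SO4)2 reacts with 1 mol Fe^2+, so n(Fe^2+) = 0.002456 x 1/1 = 0.002456 mol.
[Fe^2+] = 0.002456 / 0.01783 L = 0.138 M.

0.138 M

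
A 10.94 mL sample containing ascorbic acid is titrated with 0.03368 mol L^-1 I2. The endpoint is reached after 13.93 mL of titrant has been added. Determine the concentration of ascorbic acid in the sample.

n(I2) = 0.03368 x 0.01393 = 0.0004692 mol.
From the balanced equation, 1 mol I2 reacts with 1 mol ascorbic acid, so n(ascorbic acid) = 0.0004692 x 1/1 = 0.0004692 mol.
[ascorbic acid] = 0.0004692 / 0.01094 L = 0.0429 M.

0.0429 M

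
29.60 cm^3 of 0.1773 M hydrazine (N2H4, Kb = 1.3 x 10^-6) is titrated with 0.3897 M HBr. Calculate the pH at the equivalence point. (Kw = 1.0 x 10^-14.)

4.51

n(N2H4) = 0.1773 x 0.02960 = 0.005248 mol; V(HBr) at equivalence = 0.005248/0.3897 = 0.01347 L.
At equivalence the base is fully converted to N2H5+; total volume = 0.04307 L, so [N2H5+] = 0.005248/0.04307 = 0.1219 M.
Ka(N2H5+) = Kw/Kb = 1.0e-14 / 1.3 x 10^-6 = 7.69e-9.
[H^+] = sqrt(Ka x [N2H5+]) = sqrt(7.69e-9 x 0.1219) = 3.06e-5 M.
pH = -log(3.06e-5) = 4.51.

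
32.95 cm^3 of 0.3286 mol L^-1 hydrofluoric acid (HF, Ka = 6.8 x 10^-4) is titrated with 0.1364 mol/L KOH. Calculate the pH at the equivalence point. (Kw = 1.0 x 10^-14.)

n(HF) = 0.3286 x 0.03295 = 0.01083 mol; V(KOH) at equivalence = 0.01083/0.1364 = 0.07938 L.
At equivalence all the acid is converted to F-; total volume = 0.03295 + 0.07938 = 0.1123 L, so [F-] = 0.01083/0.1123 = 0.09639 M.
Kb = Kw/Ka = 1.0e-14 / 6.8 x 10^-4 = 1.47e-11.
[OH^-] = sqrt(Kb x [F-]) = sqrt(1.47e-11 x 0.09639) = 1.19e-6 M.
pOH = 5.92, so pH = 14.00 - 5.92 = 8.08.

8.08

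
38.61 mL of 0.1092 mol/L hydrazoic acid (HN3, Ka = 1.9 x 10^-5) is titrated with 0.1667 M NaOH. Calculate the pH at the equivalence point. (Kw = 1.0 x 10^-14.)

n(HN3) = 0.1092 x 0.03861 = 0.004216 mol; V(NaOH) at equivalence = 0.004216/0.1667 = 0.02529 L.
At equivalence all the acid is converted to N3-; total volume = 0.03861 + 0.02529 = 0.06390 L, so [N3-] = 0.004216/0.06390 = 0.06598 M.
Kb = Kw/Ka = 1.0e-14 / 1.9 x 10^-5 = 5.26e-10.
[OH^-] = sqrt(Kb x [N3-]) = sqrt(5.26e-10 x 0.06598) = 5.89e-6 M.
pOH = 5.23, so pH = 14.00 - 5.23 = 8.77.

8.77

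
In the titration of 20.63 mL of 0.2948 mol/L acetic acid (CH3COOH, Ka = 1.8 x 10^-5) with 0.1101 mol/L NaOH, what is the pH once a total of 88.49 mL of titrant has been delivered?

n(acid) = 0.2948 x 0.02063 = 0.006082 mol; n(NaOH) added = 0.1101 x 0.08849 = 0.009743 mol.
Base is in excess by 0.009743 - 0.006082 = 0.003661 mol in a total volume of 0.1091 L.
[OH^-] = 0.003661/0.1091 = 0.03355 M, so pOH = 1.47 and pH = 14.00 - 1.47 = 12.53.

12.53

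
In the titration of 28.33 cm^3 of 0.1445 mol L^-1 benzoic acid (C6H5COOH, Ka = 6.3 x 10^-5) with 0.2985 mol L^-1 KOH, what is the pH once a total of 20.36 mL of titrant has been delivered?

12.61

n(acid) = 0.1445 x 0.02833 = 0.004094 mol; n(KOH) added = 0.2985 x 0.02036 = 0.006077 mol.
Base is in excess by 0.006077 - 0.004094 = 0.001984 mol in a total volume of 0.04869 L.
[OH^-] = 0.001984/0.04869 = 0.04074 M, so pOH = 1.39 and pH = 14.00 - 1.39 = 12.61.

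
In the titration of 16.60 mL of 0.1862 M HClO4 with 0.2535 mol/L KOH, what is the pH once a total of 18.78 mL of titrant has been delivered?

n(acid) = 0.1862 x 0.01660 = 0.003091 mol; n(KOH) added = 0.2535 x 0.01878 = 0.004761 mol.
Base is in excess by 0.004761 - 0.003091 = 0.001670 mol in a total volume of 0.03538 L.
[OH^-] = 0.001670/0.03538 = 0.04720 M, so pOH = 1.33 and pH = 14.00 - 1.33 = 12.67.

12.67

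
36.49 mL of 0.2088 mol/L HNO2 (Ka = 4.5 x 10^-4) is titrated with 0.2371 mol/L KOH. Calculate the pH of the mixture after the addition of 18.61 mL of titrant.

3.49

Initial n(HNO2) = 0.2088 x 0.03649 = 0.007619 mol.
n(KOH) added = 0.2371 x 0.01861 = 0.004412 mol, converting that many moles of HNO2 to NO2-.
Remaining n(HNO2) = 0.003207 mol; n(NO2-) = 0.004412 mol.
By Henderson-Hasselbalch, pH = pKa + log([A^-]/[HA]) = 3.35 + log(0.004412/0.003207) = 3.35 + (+0.14) = 3.49.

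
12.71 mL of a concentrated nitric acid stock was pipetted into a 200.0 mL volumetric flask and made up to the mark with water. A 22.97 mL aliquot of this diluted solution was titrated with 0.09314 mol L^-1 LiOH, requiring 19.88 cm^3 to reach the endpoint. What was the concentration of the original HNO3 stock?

n(LiOH) = 0.09314 x 0.01988 = 0.001852 mol.
n(HNO3) in the aliquot = 0.001852 mol.
[diluted HNO3] = 0.001852 / 0.02297 = 0.08061 M.
Dilution factor = 200.0/12.71 = 15.74, so [stock] = 0.08061 x 15.74 = 1.27 M.

1.27 M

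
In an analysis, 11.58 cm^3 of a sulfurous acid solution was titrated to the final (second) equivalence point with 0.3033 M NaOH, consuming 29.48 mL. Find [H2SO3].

0.386 M

n(NaOH) = 0.3033 x 0.02948 = 0.008941 mol.
At the final (second) equivalence point, 2 mol OH^- react per mol H2SO3, so n(H2SO3) = 0.008941 / 2 = 0.004471 mol.
[H2SO3] = 0.004471 / 0.01158 L = 0.386 M.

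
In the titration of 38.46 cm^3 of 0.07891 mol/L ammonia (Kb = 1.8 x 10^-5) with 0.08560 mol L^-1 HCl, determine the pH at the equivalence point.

n(NH3) = 0.07891 x 0.03846 = 0.003035 mol; V(HCl) at equivalence = 0.003035/0.08560 = 0.03545 L.
At equivalence the base is fully converted to NH4+; total volume = 0.07391 L, so [NH4+] = 0.003035/0.07391 = 0.04106 M.
Ka(NH4+) = Kw/Kb = 1.0e-14 / 1.8 x 10^-5 = 5.56e-10.
[H^+] = sqrt(Ka x [NH4+]) = sqrt(5.56e-10 x 0.04106) = 4.78e-6 M.
pH = -log(4.78e-6) = 5.32.

5.32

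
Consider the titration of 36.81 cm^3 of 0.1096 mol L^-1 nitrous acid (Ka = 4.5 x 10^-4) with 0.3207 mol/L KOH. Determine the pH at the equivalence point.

n(HNO2) = 0.1096 x 0.03681 = 0.004034 mol; V(KOH) at equivalence = 0.004034/0.3207 = 0.01258 L.
At equivalence all the acid is converted to NO2-; total volume = 0.03681 + 0.01258 = 0.04939 L, so [NO2-] = 0.004034/0.04939 = 0.08168 M.
Kb = Kw/Ka = 1.0e-14 / 4.5 x 10^-4 = 2.22e-11.
[OH^-] = sqrt(Kb x [NO2-]) = sqrt(2.22e-11 x 0.08168) = 1.35e-6 M.
pOH = 5.87, so pH = 14.00 - 5.87 = 8.13.

8.13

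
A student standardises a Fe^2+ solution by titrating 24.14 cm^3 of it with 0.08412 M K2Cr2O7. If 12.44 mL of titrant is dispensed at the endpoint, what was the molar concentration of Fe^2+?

n(K2Cr2O7) = 0.08412 x 0.01244 = 0.001046 mol.
From the balanced equation, 1 mol K2Cr2O7 reacts with 6 mol Fe^2+, so n(Fe^2+) = 0.001046 x 6/1 = 0.006279 mol.
[Fe^2+] = 0.006279 / 0.02414 L = 0.260 M.

0.260 M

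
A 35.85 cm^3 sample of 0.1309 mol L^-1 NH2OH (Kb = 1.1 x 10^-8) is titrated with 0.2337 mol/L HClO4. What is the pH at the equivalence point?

n(NH2OH) = 0.1309 x 0.03585 = 0.004693 mol; V(HClO4) at equivalence = 0.004693/0.2337 = 0.02008 L.
At equivalence the base is fully converted to NH3OH+; total volume = 0.05593 L, so [NH3OH+] = 0.004693/0.05593 = 0.08390 M.
Ka(NH3OH+) = Kw/Kb = 1.0e-14 / 1.1 x 10^-8 = 9.09e-7.
[H^+] = sqrt(Ka x [NH3OH+]) = sqrt(9.09e-7 x 0.08390) = 0.000276 M.
pH = -log(0.000276) = 3.56.

3.56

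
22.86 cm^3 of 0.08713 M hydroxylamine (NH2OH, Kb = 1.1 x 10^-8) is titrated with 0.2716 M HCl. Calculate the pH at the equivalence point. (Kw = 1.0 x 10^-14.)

3.61

n(NH2OH) = 0.08713 x 0.02286 = 0.001992 mol; V(HCl) at equivalence = 0.001992/0.2716 = 0.007334 L.
At equivalence the base is fully converted to NH3OH+; total volume = 0.03019 L, so [NH3OH+] = 0.001992/0.03019 = 0.06597 M.
Ka(NH3OH+) = Kw/Kb = 1.0e-14 / 1.1 x 10^-8 = 9.09e-7.
[H^+] = sqrt(Ka x [NH3OH+]) = sqrt(9.09e-7 x 0.06597) = 0.000245 M.
pH = -log(0.000245) = 3.61.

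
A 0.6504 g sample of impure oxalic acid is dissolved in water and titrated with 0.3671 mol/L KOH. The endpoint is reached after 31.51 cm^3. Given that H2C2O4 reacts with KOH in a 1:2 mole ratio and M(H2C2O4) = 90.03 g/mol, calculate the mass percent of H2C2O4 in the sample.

n(KOH) = 0.3671 x 0.03151 = 0.01157 mol.
n(H2C2O4) = 0.01157 / 2 = 0.005784 mol.
mass of H2C2O4 = 0.005784 x 90.03 = 0.5207 g.
% purity = 0.5207 / 0.6504 x 100 = 80.1%.

80.1%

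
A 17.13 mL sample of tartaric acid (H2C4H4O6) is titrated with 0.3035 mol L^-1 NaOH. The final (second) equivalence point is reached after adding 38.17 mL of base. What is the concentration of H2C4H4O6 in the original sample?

0.338 M

n(NaOH) = 0.3035 x 0.03817 = 0.01158 mol.
At the final (second) equivalence point, 2 mol OH^- react per mol H2C4H4O6, so n(H2C4H4O6) = 0.01158 / 2 = 0.005792 mol.
[H2C4H4O6] = 0.005792 / 0.01713 L = 0.338 M.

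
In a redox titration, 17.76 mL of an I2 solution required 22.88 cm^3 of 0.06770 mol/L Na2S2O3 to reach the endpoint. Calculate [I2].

0.0436 M

n(Na2S2O3) = 0.06770 x 0.02288 = 0.001549 mol.
From the balanced equation, 2 mol Na2S2O3 reacts with 1 mol I2, so n(I2) = 0.001549 x 1/2 = 0.0007745 mol.
[I2] = 0.0007745 / 0.01776 L = 0.0436 M.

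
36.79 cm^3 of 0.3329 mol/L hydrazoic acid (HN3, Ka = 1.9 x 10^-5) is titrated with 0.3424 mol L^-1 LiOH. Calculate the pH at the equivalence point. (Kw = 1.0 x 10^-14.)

n(HN3) = 0.3329 x 0.03679 = 0.01225 mol; V(LiOH) at equivalence = 0.01225/0.3424 = 0.03577 L.
At equivalence all the acid is converted to N3-; total volume = 0.03679 + 0.03577 = 0.07256 L, so [N3-] = 0.01225/0.07256 = 0.1688 M.
Kb = Kw/Ka = 1.0e-14 / 1.9 x 10^-5 = 5.26e-10.
[OH^-] = sqrt(Kb x [N3-]) = sqrt(5.26e-10 x 0.1688) = 9.43e-6 M.
pOH = 5.03, so pH = 14.00 - 5.03 = 8.97.

8.97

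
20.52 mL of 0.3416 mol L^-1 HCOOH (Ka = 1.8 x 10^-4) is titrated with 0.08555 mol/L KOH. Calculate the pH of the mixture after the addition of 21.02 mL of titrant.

3.28

Initial n(HCOOH) = 0.3416 x 0.02052 = 0.007010 mol.
n(KOH) added = 0.08555 x 0.02102 = 0.001798 mol, converting that many moles of HCOOH to HCOO-.
Remaining n(HCOOH) = 0.005211 mol; n(HCOO-) = 0.001798 mol.
By Henderson-Hasselbalch, pH = pKa + log([A^-]/[HA]) = 3.74 + log(0.001798/0.005211) = 3.74 + (-0.46) = 3.28.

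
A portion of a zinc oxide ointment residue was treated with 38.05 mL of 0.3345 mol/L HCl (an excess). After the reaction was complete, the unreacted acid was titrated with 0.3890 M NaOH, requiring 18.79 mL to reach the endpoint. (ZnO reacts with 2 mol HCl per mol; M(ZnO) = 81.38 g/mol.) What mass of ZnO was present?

0.220 g

Total n(HCl) added = 0.3345 x 0.03805 = 0.01273 mol.
n(NaOH) used = 0.3890 x 0.01879 = 0.007309 mol, which equals the excess n(HCl).
So n(HCl) consumed by the sample = 0.01273 - 0.007309 = 0.005418 mol.
n(ZnO) = 0.005418 / 2 = 0.002709 mol.
mass = 0.002709 mol x 81.38 g/mol = 0.220 g.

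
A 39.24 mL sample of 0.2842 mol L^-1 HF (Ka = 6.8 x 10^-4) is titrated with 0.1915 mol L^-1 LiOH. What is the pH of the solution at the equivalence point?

n(HF) = 0.2842 x 0.03924 = 0.01115 mol; V(LiOH) at equivalence = 0.01115/0.1915 = 0.05824 L.
At equivalence all the acid is converted to F-; total volume = 0.03924 + 0.05824 = 0.09748 L, so [F-] = 0.01115/0.09748 = 0.1144 M.
Kb = Kw/Ka = 1.0e-14 / 6.8 x 10^-4 = 1.47e-11.
[OH^-] = sqrt(Kb x [F-]) = sqrt(1.47e-11 x 0.1144) = 1.30e-6 M.
pOH = 5.89, so pH = 14.00 - 5.89 = 8.11.

8.11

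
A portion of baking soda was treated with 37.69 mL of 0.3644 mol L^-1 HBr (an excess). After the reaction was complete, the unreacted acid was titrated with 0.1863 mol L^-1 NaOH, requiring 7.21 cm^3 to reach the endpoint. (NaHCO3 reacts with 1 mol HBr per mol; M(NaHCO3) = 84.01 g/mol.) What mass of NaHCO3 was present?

Total n(HBr) added = 0.3644 x 0.03769 = 0.01373 mol.
n(NaOH) used = 0.1863 x 0.007210 = 0.001343 mol, which equals the excess n(HBr).
So n(HBr) consumed by the sample = 0.01373 - 0.001343 = 0.01239 mol.
n(NaHCO3) = 0.01239 / 1 = 0.01239 mol.
mass = 0.01239 mol x 84.01 g/mol = 1.04 g.

1.04 g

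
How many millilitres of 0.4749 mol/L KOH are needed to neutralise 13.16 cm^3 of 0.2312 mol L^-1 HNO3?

6.41 mL

n(HNO3) = 0.2312 mol/L x 0.01316 L = 0.003043 mol.
At equivalence n(KOH) = n(HNO3) = 0.003043 mol.
V(KOH) = 0.003043 / 0.4749 = 0.006407 L = 6.41 mL.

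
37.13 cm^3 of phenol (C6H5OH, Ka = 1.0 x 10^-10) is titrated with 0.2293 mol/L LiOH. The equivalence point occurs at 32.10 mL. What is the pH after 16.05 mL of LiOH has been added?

16.05 mL is exactly half the equivalence volume (32.10/2), i.e. the half-equivalence point.
There, n(HA) = n(A^-), so pH = pKa = -log(1.0 x 10^-10) = 10.00.

10.00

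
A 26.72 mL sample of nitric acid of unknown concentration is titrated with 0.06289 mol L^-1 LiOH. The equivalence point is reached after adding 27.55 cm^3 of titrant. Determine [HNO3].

n(LiOH) delivered = 0.06289 x 0.02755 = 0.001733 mol.
For a 1:1 reaction, n(HNO3) = 0.001733 mol.
[HNO3] = 0.001733 mol / 0.02672 L = 0.0648 M.

0.0648 M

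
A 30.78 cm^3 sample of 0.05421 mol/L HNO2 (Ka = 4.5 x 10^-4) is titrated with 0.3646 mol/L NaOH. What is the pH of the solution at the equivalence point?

n(HNO2) = 0.05421 x 0.03078 = 0.001669 mol; V(NaOH) at equivalence = 0.001669/0.3646 = 0.004576 L.
At equivalence all the acid is converted to NO2-; total volume = 0.03078 + 0.004576 = 0.03536 L, so [NO2-] = 0.001669/0.03536 = 0.04719 M.
Kb = Kw/Ka = 1.0e-14 / 4.5 x 10^-4 = 2.22e-11.
[OH^-] = sqrt(Kb x [NO2-]) = sqrt(2.22e-11 x 0.04719) = 1.02e-6 M.
pOH = 5.99, so pH = 14.00 - 5.99 = 8.01.

8.01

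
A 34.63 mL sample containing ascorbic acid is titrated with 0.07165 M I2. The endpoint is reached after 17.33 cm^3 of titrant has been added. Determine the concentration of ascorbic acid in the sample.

0.0359 M

n(I2) = 0.07165 x 0.01733 = 0.001242 mol.
From the balanced equation, 1 mol I2 reacts with 1 mol ascorbic acid, so n(ascorbic acid) = 0.001242 x 1/1 = 0.001242 mol.
[ascorbic acid] = 0.001242 / 0.03463 L = 0.0359 M.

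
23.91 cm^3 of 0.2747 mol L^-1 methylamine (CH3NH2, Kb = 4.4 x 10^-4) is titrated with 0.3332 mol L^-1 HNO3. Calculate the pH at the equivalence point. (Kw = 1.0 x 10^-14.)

5.73

n(CH3NH2) = 0.2747 x 0.02391 = 0.006568 mol; V(HNO3) at equivalence = 0.006568/0.3332 = 0.01971 L.
At equivalence the base is fully converted to CH3NH3+; total volume = 0.04362 L, so [CH3NH3+] = 0.006568/0.04362 = 0.1506 M.
Ka(CH3NH3+) = Kw/Kb = 1.0e-14 / 4.4 x 10^-4 = 2.27e-11.
[H^+] = sqrt(Ka x [CH3NH3+]) = sqrt(2.27e-11 x 0.1506) = 1.85e-6 M.
pH = -log(1.85e-6) = 5.73.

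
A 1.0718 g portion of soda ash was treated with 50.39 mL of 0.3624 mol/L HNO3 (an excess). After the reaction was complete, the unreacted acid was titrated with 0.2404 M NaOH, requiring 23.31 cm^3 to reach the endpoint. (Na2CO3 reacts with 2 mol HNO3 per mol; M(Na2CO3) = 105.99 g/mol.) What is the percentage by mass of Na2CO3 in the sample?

62.6%

Total n(HNO3) added = 0.3624 x 0.05039 = 0.01826 mol.
n(NaOH) used = 0.2404 x 0.02331 = 0.005604 mol, which equals the excess n(HNO3).
So n(HNO3) consumed by the sample = 0.01826 - 0.005604 = 0.01266 mol.
n(Na2CO3) = 0.01266 / 2 = 0.006329 mol.
mass Na2CO3 = 0.006329 x 105.99 = 0.6708 g, so %Na2CO3 = 0.6708/1.0718 x 100 = 62.6%.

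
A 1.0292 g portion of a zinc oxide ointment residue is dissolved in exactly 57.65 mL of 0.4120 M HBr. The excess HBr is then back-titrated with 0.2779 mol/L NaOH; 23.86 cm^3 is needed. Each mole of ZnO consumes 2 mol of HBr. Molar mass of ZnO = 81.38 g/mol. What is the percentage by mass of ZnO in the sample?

Total n(HBr) added = 0.4120 x 0.05765 = 0.02375 mol.
n(NaOH) used = 0.2779 x 0.02386 = 0.006631 mol, which equals the excess n(HBr).
So n(HBr) consumed by the sample = 0.02375 - 0.006631 = 0.01712 mol.
n(ZnO) = 0.01712 / 2 = 0.008561 mol.
mass ZnO = 0.008561 x 81.38 = 0.6967 g, so %ZnO = 0.6967/1.0292 x 100 = 67.7%.

67.7%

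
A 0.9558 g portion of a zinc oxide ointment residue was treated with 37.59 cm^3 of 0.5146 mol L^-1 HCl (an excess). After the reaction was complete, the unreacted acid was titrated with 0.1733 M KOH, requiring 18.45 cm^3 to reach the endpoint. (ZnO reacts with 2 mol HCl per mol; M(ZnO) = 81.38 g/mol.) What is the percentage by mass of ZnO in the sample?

Total n(HCl) added = 0.5146 x 0.03759 = 0.01934 mol.
n(KOH) used = 0.1733 x 0.01845 = 0.003197 mol, which equals the excess n(HCl).
So n(HCl) consumed by the sample = 0.01934 - 0.003197 = 0.01615 mol.
n(ZnO) = 0.01615 / 2 = 0.008073 mol.
mass ZnO = 0.008073 x 81.38 = 0.6570 g, so %ZnO = 0.6570/0.9558 x 100 = 68.7%.

68.7%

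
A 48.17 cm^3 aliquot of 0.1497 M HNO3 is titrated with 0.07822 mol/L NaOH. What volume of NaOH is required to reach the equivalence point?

n(HNO3) = 0.1497 mol/L x 0.04817 L = 0.007211 mol.
At equivalence n(NaOH) = n(HNO3) = 0.007211 mol.
V(NaOH) = 0.007211 / 0.07822 = 0.09219 L = 92.2 mL.

92.2 mL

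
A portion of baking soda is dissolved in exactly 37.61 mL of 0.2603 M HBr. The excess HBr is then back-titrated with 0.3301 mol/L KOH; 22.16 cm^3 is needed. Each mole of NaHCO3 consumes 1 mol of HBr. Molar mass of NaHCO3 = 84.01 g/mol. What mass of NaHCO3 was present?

0.208 g

Total n(HBr) added = 0.2603 x 0.03761 = 0.009790 mol.
n(KOH) used = 0.3301 x 0.02216 = 0.007315 mol, which equals the excess n(HBr).
So n(HBr) consumed by the sample = 0.009790 - 0.007315 = 0.002475 mol.
n(NaHCO3) = 0.002475 / 1 = 0.002475 mol.
mass = 0.002475 mol x 84.01 g/mol = 0.208 g.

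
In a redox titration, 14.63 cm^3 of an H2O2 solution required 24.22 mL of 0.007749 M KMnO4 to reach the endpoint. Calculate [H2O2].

0.0321 M

n(KMnO4) = 0.007749 x 0.02422 = 0.0001877 mol.
From the balanced equation, 2 mol KMnO4 reacts with 5 mol H2O2, so n(H2O2) = 0.0001877 x 5/2 = 0.0004692 mol.
[H2O2] = 0.0004692 / 0.01463 L = 0.0321 M.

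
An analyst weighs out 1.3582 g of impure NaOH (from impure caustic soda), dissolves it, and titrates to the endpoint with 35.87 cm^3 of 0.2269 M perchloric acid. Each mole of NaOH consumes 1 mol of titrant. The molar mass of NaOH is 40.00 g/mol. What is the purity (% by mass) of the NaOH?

n(HClO4) = 0.2269 x 0.03587 = 0.008139 mol.
n(NaOH) = 0.008139 / 1 = 0.008139 mol.
mass of NaOH = 0.008139 x 40.00 = 0.3256 g.
% purity = 0.3256 / 1.3582 x 100 = 24.0%.

24.0%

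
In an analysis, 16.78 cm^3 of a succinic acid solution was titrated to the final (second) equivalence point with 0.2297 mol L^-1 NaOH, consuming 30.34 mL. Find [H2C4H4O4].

0.208 M

n(NaOH) = 0.2297 x 0.03034 = 0.006969 mol.
At the final (second) equivalence point, 2 mol OH^- react per mol H2C4H4O4, so n(H2C4H4O4) = 0.006969 / 2 = 0.003485 mol.
[H2C4H4O4] = 0.003485 / 0.01678 L = 0.208 M.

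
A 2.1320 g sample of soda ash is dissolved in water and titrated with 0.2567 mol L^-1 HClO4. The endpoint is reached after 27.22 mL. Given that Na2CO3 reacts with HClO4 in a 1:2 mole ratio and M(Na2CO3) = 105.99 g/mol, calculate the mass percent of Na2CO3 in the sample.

17.4%

n(HClO4) = 0.2567 x 0.02722 = 0.006987 mol.
n(Na2CO3) = 0.006987 / 2 = 0.003494 mol.
mass of Na2CO3 = 0.003494 x 105.99 = 0.3703 g.
% purity = 0.3703 / 2.1320 x 100 = 17.4%.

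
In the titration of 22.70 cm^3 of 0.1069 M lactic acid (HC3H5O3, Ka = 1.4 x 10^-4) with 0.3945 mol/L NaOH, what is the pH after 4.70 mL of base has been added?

4.36

Initial n(HC3H5O3) = 0.1069 x 0.02270 = 0.002427 mol.
n(NaOH) added = 0.3945 x 0.004700 = 0.001854 mol, converting that many moles of HC3H5O3 to C3H5O3-.
Remaining n(HC3H5O3) = 0.0005725 mol; n(C3H5O3-) = 0.001854 mol.
By Henderson-Hasselbalch, pH = pKa + log([A^-]/[HA]) = 3.85 + log(0.001854/0.0005725) = 3.85 + (+0.51) = 4.36.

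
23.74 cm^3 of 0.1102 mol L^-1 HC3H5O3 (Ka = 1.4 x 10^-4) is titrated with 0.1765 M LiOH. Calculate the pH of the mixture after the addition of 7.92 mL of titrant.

3.91

Initial n(HC3H5O3) = 0.1102 x 0.02374 = 0.002616 mol.
n(LiOH) added = 0.1765 x 0.007920 = 0.001398 mol, converting that many moles of HC3H5O3 to C3H5O3-.
Remaining n(HC3H5O3) = 0.001218 mol; n(C3H5O3-) = 0.001398 mol.
By Henderson-Hasselbalch, pH = pKa + log([A^-]/[HA]) = 3.85 + log(0.001398/0.001218) = 3.85 + (+0.06) = 3.91.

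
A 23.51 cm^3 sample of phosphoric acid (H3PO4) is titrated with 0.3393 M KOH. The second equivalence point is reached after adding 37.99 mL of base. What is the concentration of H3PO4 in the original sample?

n(KOH) = 0.3393 x 0.03799 = 0.01289 mol.
At the second equivalence point, 2 mol OH^- react per mol H3PO4, so n(H3PO4) = 0.01289 / 2 = 0.006445 mol.
[H3PO4] = 0.006445 / 0.02351 L = 0.274 M.

0.274 M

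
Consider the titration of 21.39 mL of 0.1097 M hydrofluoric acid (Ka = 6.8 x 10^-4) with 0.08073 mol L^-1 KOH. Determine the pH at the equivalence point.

n(HF) = 0.1097 x 0.02139 = 0.002346 mol; V(KOH) at equivalence = 0.002346/0.08073 = 0.02907 L.
At equivalence all the acid is converted to F-; total volume = 0.02139 + 0.02907 = 0.05046 L, so [F-] = 0.002346/0.05046 = 0.04651 M.
Kb = Kw/Ka = 1.0e-14 / 6.8 x 10^-4 = 1.47e-11.
[OH^-] = sqrt(Kb x [F-]) = sqrt(1.47e-11 x 0.04651) = 8.27e-7 M.
pOH = 6.08, so pH = 14.00 - 6.08 = 7.92.

7.92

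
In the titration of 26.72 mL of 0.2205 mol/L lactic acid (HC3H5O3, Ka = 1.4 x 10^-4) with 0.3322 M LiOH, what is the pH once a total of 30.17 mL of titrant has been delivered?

12.86

n(acid) = 0.2205 x 0.02672 = 0.005892 mol; n(LiOH) added = 0.3322 x 0.03017 = 0.01002 mol.
Base is in excess by 0.01002 - 0.005892 = 0.004131 mol in a total volume of 0.05689 L.
[OH^-] = 0.004131/0.05689 = 0.07261 M, so pOH = 1.14 and pH = 14.00 - 1.14 = 12.86.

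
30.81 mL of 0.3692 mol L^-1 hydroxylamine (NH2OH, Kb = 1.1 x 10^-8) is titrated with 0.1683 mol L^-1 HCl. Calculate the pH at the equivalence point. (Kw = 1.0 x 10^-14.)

n(NH2OH) = 0.3692 x 0.03081 = 0.01138 mol; V(HCl) at equivalence = 0.01138/0.1683 = 0.06759 L.
At equivalence the base is fully converted to NH3OH+; total volume = 0.09840 L, so [NH3OH+] = 0.01138/0.09840 = 0.1156 M.
Ka(NH3OH+) = Kw/Kb = 1.0e-14 / 1.1 x 10^-8 = 9.09e-7.
[H^+] = sqrt(Ka x [NH3OH+]) = sqrt(9.09e-7 x 0.1156) = 0.000324 M.
pH = -log(0.000324) = 3.49.

3.49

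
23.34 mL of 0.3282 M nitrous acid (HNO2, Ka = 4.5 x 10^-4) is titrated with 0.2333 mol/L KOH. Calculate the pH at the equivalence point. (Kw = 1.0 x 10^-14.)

8.24

n(HNO2) = 0.3282 x 0.02334 = 0.007660 mol; V(KOH) at equivalence = 0.007660/0.2333 = 0.03283 L.
At equivalence all the acid is converted to NO2-; total volume = 0.02334 + 0.03283 = 0.05617 L, so [NO2-] = 0.007660/0.05617 = 0.1364 M.
Kb = Kw/Ka = 1.0e-14 / 4.5 x 10^-4 = 2.22e-11.
[OH^-] = sqrt(Kb x [NO2-]) = sqrt(2.22e-11 x 0.1364) = 1.74e-6 M.
pOH = 5.76, so pH = 14.00 - 5.76 = 8.24.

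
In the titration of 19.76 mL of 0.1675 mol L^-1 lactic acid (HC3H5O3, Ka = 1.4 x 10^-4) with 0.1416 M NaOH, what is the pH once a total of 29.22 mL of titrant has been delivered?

12.23

n(acid) = 0.1675 x 0.01976 = 0.003310 mol; n(NaOH) added = 0.1416 x 0.02922 = 0.004138 mol.
Base is in excess by 0.004138 - 0.003310 = 0.0008278 mol in a total volume of 0.04898 L.
[OH^-] = 0.0008278/0.04898 = 0.01690 M, so pOH = 1.77 and pH = 14.00 - 1.77 = 12.23.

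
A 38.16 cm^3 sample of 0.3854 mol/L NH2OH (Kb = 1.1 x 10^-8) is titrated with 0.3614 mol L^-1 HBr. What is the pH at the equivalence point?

n(NH2OH) = 0.3854 x 0.03816 = 0.01471 mol; V(HBr) at equivalence = 0.01471/0.3614 = 0.04069 L.
At equivalence the base is fully converted to NH3OH+; total volume = 0.07885 L, so [NH3OH+] = 0.01471/0.07885 = 0.1865 M.
Ka(NH3OH+) = Kw/Kb = 1.0e-14 / 1.1 x 10^-8 = 9.09e-7.
[H^+] = sqrt(Ka x [NH3OH+]) = sqrt(9.09e-7 x 0.1865) = 0.000412 M.
pH = -log(0.000412) = 3.39.

3.39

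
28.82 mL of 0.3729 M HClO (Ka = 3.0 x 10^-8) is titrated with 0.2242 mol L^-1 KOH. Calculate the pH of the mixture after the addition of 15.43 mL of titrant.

Initial n(HClO) = 0.3729 x 0.02882 = 0.01075 mol.
n(KOH) added = 0.2242 x 0.01543 = 0.003459 mol, converting that many moles of HClO to ClO-.
Remaining n(HClO) = 0.007288 mol; n(ClO-) = 0.003459 mol.
By Henderson-Hasselbalch, pH = pKa + log([A^-]/[HA]) = 7.52 + log(0.003459/0.007288) = 7.52 + (-0.32) = 7.20.

7.20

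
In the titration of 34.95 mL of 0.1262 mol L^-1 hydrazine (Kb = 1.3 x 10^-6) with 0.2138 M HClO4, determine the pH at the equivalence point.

4.61

n(N2H4) = 0.1262 x 0.03495 = 0.004411 mol; V(HClO4) at equivalence = 0.004411/0.2138 = 0.02063 L.
At equivalence the base is fully converted to N2H5+; total volume = 0.05558 L, so [N2H5+] = 0.004411/0.05558 = 0.07936 M.
Ka(N2H5+) = Kw/Kb = 1.0e-14 / 1.3 x 10^-6 = 7.69e-9.
[H^+] = sqrt(Ka x [N2H5+]) = sqrt(7.69e-9 x 0.07936) = 2.47e-5 M.
pH = -log(2.47e-5) = 4.61.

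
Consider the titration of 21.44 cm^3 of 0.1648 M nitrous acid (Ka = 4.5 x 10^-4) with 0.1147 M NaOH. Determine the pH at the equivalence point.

8.09

n(HNO2) = 0.1648 x 0.02144 = 0.003533 mol; V(NaOH) at equivalence = 0.003533/0.1147 = 0.03080 L.
At equivalence all the acid is converted to NO2-; total volume = 0.02144 + 0.03080 = 0.05224 L, so [NO2-] = 0.003533/0.05224 = 0.06763 M.
Kb = Kw/Ka = 1.0e-14 / 4.5 x 10^-4 = 2.22e-11.
[OH^-] = sqrt(Kb x [NO2-]) = sqrt(2.22e-11 x 0.06763) = 1.23e-6 M.
pOH = 5.91, so pH = 14.00 - 5.91 = 8.09.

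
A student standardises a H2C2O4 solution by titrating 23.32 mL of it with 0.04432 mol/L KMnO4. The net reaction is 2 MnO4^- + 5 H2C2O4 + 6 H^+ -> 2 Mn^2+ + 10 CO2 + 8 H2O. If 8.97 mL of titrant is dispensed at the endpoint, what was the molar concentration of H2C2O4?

n(KMnO4) = 0.04432 x 0.008970 = 0.0003976 mol.
From the balanced equation, 2 mol KMnO4 reacts with 5 mol H2C2O4, so n(H2C2O4) = 0.0003976 x 5/2 = 0.0009939 mol.
[H2C2O4] = 0.0009939 / 0.02332 L = 0.0426 M.

0.0426 M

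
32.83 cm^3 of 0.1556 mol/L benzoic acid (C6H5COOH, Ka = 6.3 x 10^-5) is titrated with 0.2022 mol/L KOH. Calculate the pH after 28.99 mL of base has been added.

n(acid) = 0.1556 x 0.03283 = 0.005108 mol; n(KOH) added = 0.2022 x 0.02899 = 0.005862 mol.
Base is in excess by 0.005862 - 0.005108 = 0.0007534 mol in a total volume of 0.06182 L.
[OH^-] = 0.0007534/0.06182 = 0.01219 M, so pOH = 1.91 and pH = 14.00 - 1.91 = 12.09.

12.09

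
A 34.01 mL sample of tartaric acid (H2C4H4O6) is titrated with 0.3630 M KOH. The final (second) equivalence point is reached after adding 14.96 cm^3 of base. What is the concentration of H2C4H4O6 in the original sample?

n(KOH) = 0.3630 x 0.01496 = 0.005430 mol.
At the final (second) equivalence point, 2 mol OH^- react per mol H2C4H4O6, so n(H2C4H4O6) = 0.005430 / 2 = 0.002715 mol.
[H2C4H4O6] = 0.002715 / 0.03401 L = 0.0798 M.

0.0798 M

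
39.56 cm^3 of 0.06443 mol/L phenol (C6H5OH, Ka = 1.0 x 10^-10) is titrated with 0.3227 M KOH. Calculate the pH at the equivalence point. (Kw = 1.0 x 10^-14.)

11.37

n(C6H5OH) = 0.06443 x 0.03956 = 0.002549 mol; V(KOH) at equivalence = 0.002549/0.3227 = 0.007899 L.
At equivalence all the acid is converted to C6H5O-; total volume = 0.03956 + 0.007899 = 0.04746 L, so [C6H5O-] = 0.002549/0.04746 = 0.05371 M.
Kb = Kw/Ka = 1.0e-14 / 1.0 x 10^-10 = 0.000100.
[OH^-] = sqrt(Kb x [C6H5O-]) = sqrt(0.000100 x 0.05371) = 0.00232 M.
pOH = 2.63, so pH = 14.00 - 2.63 = 11.37.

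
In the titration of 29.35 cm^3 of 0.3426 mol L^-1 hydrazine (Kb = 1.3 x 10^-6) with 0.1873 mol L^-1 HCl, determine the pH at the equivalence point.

4.52

n(N2H4) = 0.3426 x 0.02935 = 0.01006 mol; V(HCl) at equivalence = 0.01006/0.1873 = 0.05369 L.
At equivalence the base is fully converted to N2H5+; total volume = 0.08304 L, so [N2H5+] = 0.01006/0.08304 = 0.1211 M.
Ka(N2H5+) = Kw/Kb = 1.0e-14 / 1.3 x 10^-6 = 7.69e-9.
[H^+] = sqrt(Ka x [N2H5+]) = sqrt(7.69e-9 x 0.1211) = 3.05e-5 M.
pH = -log(3.05e-5) = 4.52.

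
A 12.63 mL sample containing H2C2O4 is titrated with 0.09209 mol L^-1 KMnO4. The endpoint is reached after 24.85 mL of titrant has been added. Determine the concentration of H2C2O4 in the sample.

n(KMnO4) = 0.09209 x 0.02485 = 0.002288 mol.
From the balanced equation, 2 mol KMnO4 reacts with 5 mol H2C2O4, so n(H2C2O4) = 0.002288 x 5/2 = 0.005721 mol.
[H2C2O4] = 0.005721 / 0.01263 L = 0.453 M.

0.453 M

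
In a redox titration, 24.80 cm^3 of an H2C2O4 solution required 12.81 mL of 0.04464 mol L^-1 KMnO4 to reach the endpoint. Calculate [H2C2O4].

n(KMnO4) = 0.04464 x 0.01281 = 0.0005718 mol.
From the balanced equation, 2 mol KMnO4 reacts with 5 mol H2C2O4, so n(H2C2O4) = 0.0005718 x 5/2 = 0.001430 mol.
[H2C2O4] = 0.001430 / 0.02480 L = 0.0576 M.

0.0576 M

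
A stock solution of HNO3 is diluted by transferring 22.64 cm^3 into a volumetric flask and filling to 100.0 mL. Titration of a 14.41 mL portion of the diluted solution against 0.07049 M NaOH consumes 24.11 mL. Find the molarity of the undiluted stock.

n(NaOH) = 0.07049 x 0.02411 = 0.001700 mol.
n(HNO3) in the aliquot = 0.001700 mol.
[diluted HNO3] = 0.001700 / 0.01441 = 0.1179 M.
Dilution factor = 100.0/22.64 = 4.417, so [stock] = 0.1179 x 4.417 = 0.521 M.

0.521 M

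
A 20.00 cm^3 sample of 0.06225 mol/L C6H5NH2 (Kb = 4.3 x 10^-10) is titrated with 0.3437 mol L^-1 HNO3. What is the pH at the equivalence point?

2.96

n(C6H5NH2) = 0.06225 x 0.02000 = 0.001245 mol; V(HNO3) at equivalence = 0.001245/0.3437 = 0.003622 L.
At equivalence the base is fully converted to C6H5NH3+; total volume = 0.02362 L, so [C6H5NH3+] = 0.001245/0.02362 = 0.05270 M.
Ka(C6H5NH3+) = Kw/Kb = 1.0e-14 / 4.3 x 10^-10 = 2.33e-5.
[H^+] = sqrt(Ka x [C6H5NH3+]) = sqrt(2.33e-5 x 0.05270) = 0.00111 M.
pH = -log(0.00111) = 2.96.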